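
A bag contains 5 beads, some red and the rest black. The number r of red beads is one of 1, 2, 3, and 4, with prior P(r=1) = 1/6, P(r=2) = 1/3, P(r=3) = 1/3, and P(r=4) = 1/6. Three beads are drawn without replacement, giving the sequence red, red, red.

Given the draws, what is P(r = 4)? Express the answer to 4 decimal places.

Under each hypothesis, the probability of the observed sequence is: P(data | r = 1) = (1/5)(0/4) = 0; P(data | r = 2) = (2/5)(1/4)(0/3) = 0; P(data | r = 3) = (3/5)(2/4)(1/3) = 1/10; P(data | r = 4) = (4/5)(3/4)(2/3) = 2/5.
The prior-weighted likelihoods are 1/6 · 0 = 0, 1/3 · 0 = 0, 1/3 · 1/10 = 1/30, 1/6 · 2/5 = 1/15; these sum to 1/10.
So P(r = 4 | data) = (1/15) / (1/10) = 2/3.

0.6667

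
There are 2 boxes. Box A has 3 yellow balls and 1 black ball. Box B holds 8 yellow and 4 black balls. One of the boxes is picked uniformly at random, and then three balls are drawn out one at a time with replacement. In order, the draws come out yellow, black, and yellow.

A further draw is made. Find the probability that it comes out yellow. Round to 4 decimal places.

Compute the likelihood of the observed sequence for each case: P(data | box A) = (3/4)(1/4)(3/4) = 0.14062; P(data | box B) = (8/12)(4/12)(8/12) = 0.14815.
Multiplying each by its prior: 1/2 · 0.14062 = 0.070312, 1/2 · 0.14815 = 0.074074; summing to 0.14439.
Normalising, the posterior is P(box A | data) = 0.48697, P(box B | data) = 0.51303.
The predictive probability is P(yellow next | data) = (3/4)(0.48697) + (2/3)(0.51303) = 0.70725.

0.7072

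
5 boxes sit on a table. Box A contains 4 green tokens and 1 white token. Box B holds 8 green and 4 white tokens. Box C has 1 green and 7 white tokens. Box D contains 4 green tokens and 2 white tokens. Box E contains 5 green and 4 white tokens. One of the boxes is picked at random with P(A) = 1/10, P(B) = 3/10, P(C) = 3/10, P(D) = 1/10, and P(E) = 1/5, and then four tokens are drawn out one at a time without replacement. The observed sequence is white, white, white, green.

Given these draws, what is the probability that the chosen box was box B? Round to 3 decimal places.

0.096

For each hypothesis, P(data | H) works out to: P(data | box A) = (1/5)(0/4) = 0; P(data | box B) = (4/12)(3/11)(2/10)(8/9) = 0.016162; P(data | box C) = (7/8)(6/7)(5/6)(1/5) = 0.125; P(data | box D) = (2/6)(1/5)(0/4) = 0; P(data | box E) = (4/9)(3/8)(2/7)(5/6) = 0.039683.
Multiplying each by its prior: 1/10 · 0 = 0, 3/10 · 0.016162 = 0.0048485, 3/10 · 0.125 = 0.0375, 1/10 · 0 = 0, 1/5 · 0.039683 = 0.0079365; with total 0.050285.
Therefore the posterior P(box B | data) = (0.0048485) / (0.050285) = 0.09642.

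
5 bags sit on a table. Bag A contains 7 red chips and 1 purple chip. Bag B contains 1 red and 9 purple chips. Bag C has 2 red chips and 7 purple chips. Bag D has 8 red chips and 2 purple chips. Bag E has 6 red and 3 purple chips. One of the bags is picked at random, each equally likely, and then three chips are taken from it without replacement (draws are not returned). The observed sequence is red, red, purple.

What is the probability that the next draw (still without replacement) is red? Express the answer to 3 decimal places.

0.775

For each hypothesis, P(data | H) works out to: P(data | bag A) = (7/8)(6/7)(1/6) = 0.125; P(data | bag B) = (1/10)(0/9) = 0; P(data | bag C) = (2/9)(1/8)(7/7) = 0.027778; P(data | bag D) = (8/10)(7/9)(2/8) = 0.15556; P(data | bag E) = (6/9)(5/8)(3/7) = 0.17857.
Multiplying each by its prior: 1/5 · 0.125 = 0.025, 1/5 · 0 = 0, 1/5 · 0.027778 = 0.0055556, 1/5 · 0.15556 = 0.031111, 1/5 · 0.17857 = 0.035714; summing to 0.097381.
Dividing through by the total gives posterior P(bag A | data) = 0.25672, P(bag B | data) = 0, P(bag C | data) = 0.05705, P(bag D | data) = 0.31948, P(bag E | data) = 0.36675.
The predictive probability is P(red next | data) = (1)(0.25672) + (0)(0.05705) + (6/7)(0.31948) + (2/3)(0.36675) = 0.77506.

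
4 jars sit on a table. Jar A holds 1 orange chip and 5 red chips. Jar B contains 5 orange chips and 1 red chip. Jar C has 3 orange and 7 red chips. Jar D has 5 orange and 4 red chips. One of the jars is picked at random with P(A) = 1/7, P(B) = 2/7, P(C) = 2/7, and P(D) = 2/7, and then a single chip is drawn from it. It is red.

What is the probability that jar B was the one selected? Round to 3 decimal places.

For each hypothesis, P(data | H) works out to: P(data | jar A) = (5/6) = 5/6; P(data | jar B) = (1/6) = 1/6; P(data | jar C) = (7/10) = 7/10; P(data | jar D) = (4/9) = 4/9.
Weighting by the prior gives 1/7 · 5/6 = 5/42, 2/7 · 1/6 = 1/21, 2/7 · 7/10 = 1/5, 2/7 · 4/9 = 8/63; these sum to 311/630.
So P(jar B | data) = (1/21) / (311/630) = 30/311.

0.096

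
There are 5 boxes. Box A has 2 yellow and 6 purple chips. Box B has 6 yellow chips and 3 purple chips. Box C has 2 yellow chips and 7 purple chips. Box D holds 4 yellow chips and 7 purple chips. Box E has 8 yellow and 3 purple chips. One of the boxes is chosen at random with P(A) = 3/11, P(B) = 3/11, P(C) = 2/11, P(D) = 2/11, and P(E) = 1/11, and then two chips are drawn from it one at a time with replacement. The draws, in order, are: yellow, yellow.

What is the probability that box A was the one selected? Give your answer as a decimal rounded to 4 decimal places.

0.0777

Compute the likelihood of the observed sequence for each case: P(data | box A) = (2/8)(2/8) = 0.0625; P(data | box B) = (6/9)(6/9) = 0.44444; P(data | box C) = (2/9)(2/9) = 0.049383; P(data | box D) = (4/11)(4/11) = 0.13223; P(data | box E) = (8/11)(8/11) = 0.52893.
Multiplying each by its prior: 3/11 · 0.0625 = 0.017045, 3/11 · 0.44444 = 0.12121, 2/11 · 0.049383 = 0.0089787, 2/11 · 0.13223 = 0.024042, 1/11 · 0.52893 = 0.048084; these sum to 0.21936.
Therefore the posterior P(box A | data) = (0.017045) / (0.21936) = 0.077705.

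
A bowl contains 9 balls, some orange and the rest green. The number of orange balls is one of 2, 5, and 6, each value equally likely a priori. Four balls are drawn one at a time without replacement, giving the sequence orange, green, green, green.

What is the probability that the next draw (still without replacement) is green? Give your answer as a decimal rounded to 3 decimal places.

0.625

Under each hypothesis, the probability of the observed sequence is: P(data | r = 2) = (2/9)(7/8)(6/7)(5/6) = 5/36; P(data | r = 5) = (5/9)(4/8)(3/7)(2/6) = 5/126; P(data | r = 6) = (6/9)(3/8)(2/7)(1/6) = 1/84.
Weighting by the prior gives 1/3 · 5/36 = 5/108, 1/3 · 5/126 = 5/378, 1/3 · 1/84 = 1/252; with total 4/63.
Normalising, the posterior is P(r = 2 | data) = 35/48, P(r = 5 | data) = 5/24, P(r = 6 | data) = 1/16.
Averaging over the posterior, P(green next | data) = (4/5)(35/48) + (1/5)(5/24) + (0)(1/16) = 5/8.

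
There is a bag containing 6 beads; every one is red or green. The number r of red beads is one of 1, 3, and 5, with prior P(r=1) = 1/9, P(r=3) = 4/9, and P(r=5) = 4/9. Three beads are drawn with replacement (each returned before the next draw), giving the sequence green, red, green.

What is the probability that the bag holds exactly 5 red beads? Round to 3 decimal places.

0.131

For each hypothesis, P(data | H) works out to: P(data | r = 1) = (5/6)(1/6)(5/6) = 0.11574; P(data | r = 3) = (3/6)(3/6)(3/6) = 0.125; P(data | r = 5) = (1/6)(5/6)(1/6) = 0.023148.
The prior-weighted likelihoods are 1/9 · 0.11574 = 0.01286, 4/9 · 0.125 = 0.055556, 4/9 · 0.023148 = 0.010288; with total 0.078704.
Hence P(r = 5 | data) = (0.010288) / (0.078704) = 0.13072.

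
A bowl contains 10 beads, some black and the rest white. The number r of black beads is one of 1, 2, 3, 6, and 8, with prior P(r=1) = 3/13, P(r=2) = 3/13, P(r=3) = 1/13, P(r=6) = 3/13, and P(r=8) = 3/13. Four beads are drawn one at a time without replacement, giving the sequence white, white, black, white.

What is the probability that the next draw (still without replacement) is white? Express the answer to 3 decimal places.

For each hypothesis, P(data | H) works out to: P(data | r = 1) = (9/10)(8/9)(1/8)(7/7) = 1/10; P(data | r = 2) = (8/10)(7/9)(2/8)(6/7) = 2/15; P(data | r = 3) = (7/10)(6/9)(3/8)(5/7) = 1/8; P(data | r = 6) = (4/10)(3/9)(6/8)(2/7) = 1/35; P(data | r = 8) = (2/10)(1/9)(8/8)(0/7) = 0.
Weighting by the prior gives 3/13 · 1/10 = 3/130, 3/13 · 2/15 = 2/65, 1/13 · 1/8 = 1/104, 3/13 · 1/35 = 3/455, 3/13 · 0 = 0; these sum to 51/728.
Normalising, the posterior is P(r = 1 | data) = 28/85, P(r = 2 | data) = 112/255, P(r = 3 | data) = 7/51, P(r = 6 | data) = 8/85, P(r = 8 | data) = 0.
So P(white next | data) = Σ P(white next | H) P(H | data) = (1)(28/85) + (5/6)(112/255) + (2/3)(7/51) + (1/6)(8/85) = 614/765.

0.803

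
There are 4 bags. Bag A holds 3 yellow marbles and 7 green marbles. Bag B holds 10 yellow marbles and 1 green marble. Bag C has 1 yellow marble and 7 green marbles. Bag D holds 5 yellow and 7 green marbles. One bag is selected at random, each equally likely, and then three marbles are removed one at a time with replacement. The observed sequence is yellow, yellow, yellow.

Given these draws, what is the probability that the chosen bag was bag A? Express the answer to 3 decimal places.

For each hypothesis, P(data | H) works out to: P(data | bag A) = (3/10)(3/10)(3/10) = 0.027; P(data | bag B) = (10/11)(10/11)(10/11) = 0.75131; P(data | bag C) = (1/8)(1/8)(1/8) = 0.0019531; P(data | bag D) = (5/12)(5/12)(5/12) = 0.072338.
The prior-weighted likelihoods are 1/4 · 0.027 = 0.00675, 1/4 · 0.75131 = 0.18783, 1/4 · 0.0019531 = 0.00048828, 1/4 · 0.072338 = 0.018084; these sum to 0.21315.
Hence P(bag A | data) = (0.00675) / (0.21315) = 0.031668.

0.032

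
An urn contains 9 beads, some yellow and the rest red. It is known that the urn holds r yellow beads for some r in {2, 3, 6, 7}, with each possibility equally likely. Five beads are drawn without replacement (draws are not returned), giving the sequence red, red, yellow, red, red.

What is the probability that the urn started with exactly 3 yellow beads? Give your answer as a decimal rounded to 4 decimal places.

For each hypothesis, P(data | H) works out to: P(data | r = 2) = (7/9)(6/8)(2/7)(5/6)(4/5) = 1/9; P(data | r = 3) = (6/9)(5/8)(3/7)(4/6)(3/5) = 1/14; P(data | r = 6) = (3/9)(2/8)(6/7)(1/6)(0/5) = 0; P(data | r = 7) = (2/9)(1/8)(7/7)(0/6) = 0.
Multiplying each by its prior: 1/4 · 1/9 = 1/36, 1/4 · 1/14 = 1/56, 1/4 · 0 = 0, 1/4 · 0 = 0; these sum to 23/504.
Therefore the posterior P(r = 3 | data) = (1/56) / (23/504) = 9/23.

0.3913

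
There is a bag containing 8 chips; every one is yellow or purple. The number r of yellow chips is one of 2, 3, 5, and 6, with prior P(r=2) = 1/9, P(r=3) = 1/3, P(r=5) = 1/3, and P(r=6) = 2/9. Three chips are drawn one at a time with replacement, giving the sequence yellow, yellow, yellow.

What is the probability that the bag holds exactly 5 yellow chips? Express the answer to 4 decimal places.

0.4185

Under each hypothesis, the probability of the observed sequence is: P(data | r = 2) = (2/8)(2/8)(2/8) = 0.015625; P(data | r = 3) = (3/8)(3/8)(3/8) = 0.052734; P(data | r = 5) = (5/8)(5/8)(5/8) = 0.24414; P(data | r = 6) = (6/8)(6/8)(6/8) = 0.42188.
Multiplying each by its prior: 1/9 · 0.015625 = 0.0017361, 1/3 · 0.052734 = 0.017578, 1/3 · 0.24414 = 0.08138, 2/9 · 0.42188 = 0.09375; these sum to 0.19444.
By Bayes' rule, P(r = 5 | data) = (0.08138) / (0.19444) = 0.41853.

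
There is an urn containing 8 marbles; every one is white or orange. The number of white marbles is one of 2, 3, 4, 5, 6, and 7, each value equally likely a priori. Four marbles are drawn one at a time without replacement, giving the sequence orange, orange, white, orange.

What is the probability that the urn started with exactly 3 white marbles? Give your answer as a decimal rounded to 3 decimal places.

0.330

For each hypothesis, P(data | H) works out to: P(data | r = 2) = (6/8)(5/7)(2/6)(4/5) = 1/7; P(data | r = 3) = (5/8)(4/7)(3/6)(3/5) = 3/28; P(data | r = 4) = (4/8)(3/7)(4/6)(2/5) = 2/35; P(data | r = 5) = (3/8)(2/7)(5/6)(1/5) = 1/56; P(data | r = 6) = (2/8)(1/7)(6/6)(0/5) = 0; P(data | r = 7) = (1/8)(0/7) = 0.
Multiplying each by its prior: 1/6 · 1/7 = 1/42, 1/6 · 3/28 = 1/56, 1/6 · 2/35 = 1/105, 1/6 · 1/56 = 1/336, 1/6 · 0 = 0, 1/6 · 0 = 0; with total 13/240.
Hence P(r = 3 | data) = (1/56) / (13/240) = 30/91.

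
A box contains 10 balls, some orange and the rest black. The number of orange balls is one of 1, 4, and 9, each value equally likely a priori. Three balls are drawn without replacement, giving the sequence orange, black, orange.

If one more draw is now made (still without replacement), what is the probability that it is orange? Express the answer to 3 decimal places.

0.643

For each hypothesis, P(data | H) works out to: P(data | r = 1) = (1/10)(9/9)(0/8) = 0; P(data | r = 4) = (4/10)(6/9)(3/8) = 1/10; P(data | r = 9) = (9/10)(1/9)(8/8) = 1/10.
The prior-weighted likelihoods are 1/3 · 0 = 0, 1/3 · 1/10 = 1/30, 1/3 · 1/10 = 1/30; with total 1/15.
Dividing through by the total gives posterior P(r = 1 | data) = 0, P(r = 4 | data) = 1/2, P(r = 9 | data) = 1/2.
Averaging over the posterior, P(orange next | data) = (2/7)(1/2) + (1)(1/2) = 9/14.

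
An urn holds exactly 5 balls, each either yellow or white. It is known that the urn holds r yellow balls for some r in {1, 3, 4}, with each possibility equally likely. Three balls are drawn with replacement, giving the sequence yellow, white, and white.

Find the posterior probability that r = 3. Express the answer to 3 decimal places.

Compute the likelihood of the observed sequence for each case: P(data | r = 1) = (1/5)(4/5)(4/5) = 16/125; P(data | r = 3) = (3/5)(2/5)(2/5) = 12/125; P(data | r = 4) = (4/5)(1/5)(1/5) = 4/125.
Multiplying each by its prior: 1/3 · 16/125 = 16/375, 1/3 · 12/125 = 4/125, 1/3 · 4/125 = 4/375; summing to 32/375.
Therefore the posterior P(r = 3 | data) = (4/125) / (32/375) = 3/8.

0.375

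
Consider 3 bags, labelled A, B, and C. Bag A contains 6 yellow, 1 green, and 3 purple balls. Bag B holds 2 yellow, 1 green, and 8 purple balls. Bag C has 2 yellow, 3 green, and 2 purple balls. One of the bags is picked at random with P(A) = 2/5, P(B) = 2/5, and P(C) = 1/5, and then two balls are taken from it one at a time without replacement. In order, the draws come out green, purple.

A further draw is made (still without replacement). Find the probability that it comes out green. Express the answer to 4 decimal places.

0.1610

Under each hypothesis, the probability of the observed sequence is: P(data | bag A) = (1/10)(3/9) = 0.033333; P(data | bag B) = (1/11)(8/10) = 0.072727; P(data | bag C) = (3/7)(2/6) = 0.14286.
The prior-weighted likelihoods are 2/5 · 0.033333 = 0.013333, 2/5 · 0.072727 = 0.029091, 1/5 · 0.14286 = 0.028571; these sum to 0.070996.
The posterior is then P(bag A | data) = 0.1878, P(bag B | data) = 0.40976, P(bag C | data) = 0.40244.
The predictive probability is P(green next | data) = (0)(0.1878) + (0)(0.40976) + (2/5)(0.40244) = 0.16098.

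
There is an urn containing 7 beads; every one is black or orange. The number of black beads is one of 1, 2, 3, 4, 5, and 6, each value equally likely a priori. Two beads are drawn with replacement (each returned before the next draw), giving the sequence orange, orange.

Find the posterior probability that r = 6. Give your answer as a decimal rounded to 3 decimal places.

0.011

The likelihood of the observed sequence under each hypothesis: P(data | r = 1) = (6/7)(6/7) = 36/49; P(data | r = 2) = (5/7)(5/7) = 25/49; P(data | r = 3) = (4/7)(4/7) = 16/49; P(data | r = 4) = (3/7)(3/7) = 9/49; P(data | r = 5) = (2/7)(2/7) = 4/49; P(data | r = 6) = (1/7)(1/7) = 1/49.
Multiplying each by its prior: 1/6 · 36/49 = 6/49, 1/6 · 25/49 = 25/294, 1/6 · 16/49 = 8/147, 1/6 · 9/49 = 3/98, 1/6 · 4/49 = 2/147, 1/6 · 1/49 = 1/294; these sum to 13/42.
Hence P(r = 6 | data) = (1/294) / (13/42) = 1/91.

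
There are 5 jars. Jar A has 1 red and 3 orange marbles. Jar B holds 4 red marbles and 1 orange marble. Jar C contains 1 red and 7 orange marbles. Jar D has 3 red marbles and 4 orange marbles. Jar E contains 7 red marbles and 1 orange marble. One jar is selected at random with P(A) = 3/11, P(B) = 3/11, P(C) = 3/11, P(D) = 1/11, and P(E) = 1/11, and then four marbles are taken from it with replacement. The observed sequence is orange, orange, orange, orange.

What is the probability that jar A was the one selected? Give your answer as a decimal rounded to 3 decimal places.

Under each hypothesis, the probability of the observed sequence is: P(data | jar A) = (3/4)(3/4)(3/4)(3/4) = 0.31641; P(data | jar B) = (1/5)(1/5)(1/5)(1/5) = 0.0016; P(data | jar C) = (7/8)(7/8)(7/8)(7/8) = 0.58618; P(data | jar D) = (4/7)(4/7)(4/7)(4/7) = 0.10662; P(data | jar E) = (1/8)(1/8)(1/8)(1/8) = 0.00024414.
Weighting by the prior gives 3/11 · 0.31641 = 0.086293, 3/11 · 0.0016 = 0.00043636, 3/11 · 0.58618 = 0.15987, 1/11 · 0.10662 = 0.0096929, 1/11 · 0.00024414 = 2.2195e-05; these sum to 0.25631.
By Bayes' rule, P(jar A | data) = (0.086293) / (0.25631) = 0.33667.

0.337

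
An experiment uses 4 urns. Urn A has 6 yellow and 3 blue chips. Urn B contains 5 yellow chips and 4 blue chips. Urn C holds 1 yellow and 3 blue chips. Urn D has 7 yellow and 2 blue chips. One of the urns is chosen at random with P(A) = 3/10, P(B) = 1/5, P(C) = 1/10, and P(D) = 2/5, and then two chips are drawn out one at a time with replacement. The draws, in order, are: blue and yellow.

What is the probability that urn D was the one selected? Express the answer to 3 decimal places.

Compute the likelihood of the observed sequence for each case: P(data | urn A) = (3/9)(6/9) = 0.22222; P(data | urn B) = (4/9)(5/9) = 0.24691; P(data | urn C) = (3/4)(1/4) = 0.1875; P(data | urn D) = (2/9)(7/9) = 0.17284.
Weighting by the prior gives 3/10 · 0.22222 = 0.066667, 1/5 · 0.24691 = 0.049383, 1/10 · 0.1875 = 0.01875, 2/5 · 0.17284 = 0.069136; with total 0.20394.
So P(urn D | data) = (0.069136) / (0.20394) = 0.33901.

0.339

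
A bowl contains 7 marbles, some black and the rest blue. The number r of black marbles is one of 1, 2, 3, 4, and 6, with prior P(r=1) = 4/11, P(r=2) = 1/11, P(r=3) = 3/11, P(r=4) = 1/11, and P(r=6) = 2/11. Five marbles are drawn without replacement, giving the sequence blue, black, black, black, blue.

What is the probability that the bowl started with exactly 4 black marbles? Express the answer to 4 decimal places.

The likelihood of the observed sequence under each hypothesis: P(data | r = 1) = (6/7)(1/6)(0/5) = 0; P(data | r = 2) = (5/7)(2/6)(1/5)(0/4) = 0; P(data | r = 3) = (4/7)(3/6)(2/5)(1/4)(3/3) = 1/35; P(data | r = 4) = (3/7)(4/6)(3/5)(2/4)(2/3) = 2/35; P(data | r = 6) = (1/7)(6/6)(5/5)(4/4)(0/3) = 0.
Multiplying each by its prior: 4/11 · 0 = 0, 1/11 · 0 = 0, 3/11 · 1/35 = 3/385, 1/11 · 2/35 = 2/385, 2/11 · 0 = 0; with total 1/77.
Hence P(r = 4 | data) = (2/385) / (1/77) = 2/5.

0.4000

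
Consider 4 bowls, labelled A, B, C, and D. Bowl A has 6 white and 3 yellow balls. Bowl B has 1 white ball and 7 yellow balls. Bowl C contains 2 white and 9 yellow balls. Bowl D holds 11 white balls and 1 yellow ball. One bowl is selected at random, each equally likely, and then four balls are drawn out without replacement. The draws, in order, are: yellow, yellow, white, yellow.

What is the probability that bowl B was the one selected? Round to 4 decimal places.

The likelihood of the observed sequence under each hypothesis: P(data | bowl A) = (3/9)(2/8)(6/7)(1/6) = 0.011905; P(data | bowl B) = (7/8)(6/7)(1/6)(5/5) = 0.125; P(data | bowl C) = (9/11)(8/10)(2/9)(7/8) = 0.12727; P(data | bowl D) = (1/12)(0/11) = 0.
Multiplying each by its prior: 1/4 · 0.011905 = 0.0029762, 1/4 · 0.125 = 0.03125, 1/4 · 0.12727 = 0.031818, 1/4 · 0 = 0; with total 0.066044.
So P(bowl B | data) = (0.03125) / (0.066044) = 0.47317.

0.4732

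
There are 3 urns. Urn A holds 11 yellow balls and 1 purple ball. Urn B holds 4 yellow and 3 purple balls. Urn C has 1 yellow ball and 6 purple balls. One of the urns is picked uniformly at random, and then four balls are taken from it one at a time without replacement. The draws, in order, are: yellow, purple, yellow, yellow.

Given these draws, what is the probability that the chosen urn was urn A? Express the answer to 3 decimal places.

For each hypothesis, P(data | H) works out to: P(data | urn A) = (11/12)(1/11)(10/10)(9/9) = 0.083333; P(data | urn B) = (4/7)(3/6)(3/5)(2/4) = 0.085714; P(data | urn C) = (1/7)(6/6)(0/5) = 0.
The prior-weighted likelihoods are 1/3 · 0.083333 = 0.027778, 1/3 · 0.085714 = 0.028571, 1/3 · 0 = 0; summing to 0.056349.
So P(urn A | data) = (0.027778) / (0.056349) = 0.49296.

0.493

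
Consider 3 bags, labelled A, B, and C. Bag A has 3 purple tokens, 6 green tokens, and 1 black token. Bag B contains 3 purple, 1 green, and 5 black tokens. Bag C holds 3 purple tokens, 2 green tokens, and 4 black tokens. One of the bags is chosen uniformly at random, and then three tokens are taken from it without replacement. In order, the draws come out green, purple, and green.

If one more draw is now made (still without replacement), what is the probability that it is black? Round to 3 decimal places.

For each hypothesis, P(data | H) works out to: P(data | bag A) = (6/10)(3/9)(5/8) = 1/8; P(data | bag B) = (1/9)(3/8)(0/7) = 0; P(data | bag C) = (2/9)(3/8)(1/7) = 1/84.
The prior-weighted likelihoods are 1/3 · 1/8 = 1/24, 1/3 · 0 = 0, 1/3 · 1/84 = 1/252; summing to 23/504.
The posterior is then P(bag A | data) = 21/23, P(bag B | data) = 0, P(bag C | data) = 2/23.
Averaging over the posterior, P(black next | data) = (1/7)(21/23) + (2/3)(2/23) = 13/69.

0.188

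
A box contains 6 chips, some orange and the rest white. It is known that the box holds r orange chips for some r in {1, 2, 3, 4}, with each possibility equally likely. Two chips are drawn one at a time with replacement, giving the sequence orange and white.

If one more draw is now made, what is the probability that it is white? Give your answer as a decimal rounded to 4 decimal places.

0.5556

The likelihood of the observed sequence under each hypothesis: P(data | r = 1) = (1/6)(5/6) = 5/36; P(data | r = 2) = (2/6)(4/6) = 2/9; P(data | r = 3) = (3/6)(3/6) = 1/4; P(data | r = 4) = (4/6)(2/6) = 2/9.
Multiplying each by its prior: 1/4 · 5/36 = 5/144, 1/4 · 2/9 = 1/18, 1/4 · 1/4 = 1/16, 1/4 · 2/9 = 1/18; summing to 5/24.
The posterior is then P(r = 1 | data) = 1/6, P(r = 2 | data) = 4/15, P(r = 3 | data) = 3/10, P(r = 4 | data) = 4/15.
Averaging over the posterior, P(white next | data) = (5/6)(1/6) + (2/3)(4/15) + (1/2)(3/10) + (1/3)(4/15) = 5/9.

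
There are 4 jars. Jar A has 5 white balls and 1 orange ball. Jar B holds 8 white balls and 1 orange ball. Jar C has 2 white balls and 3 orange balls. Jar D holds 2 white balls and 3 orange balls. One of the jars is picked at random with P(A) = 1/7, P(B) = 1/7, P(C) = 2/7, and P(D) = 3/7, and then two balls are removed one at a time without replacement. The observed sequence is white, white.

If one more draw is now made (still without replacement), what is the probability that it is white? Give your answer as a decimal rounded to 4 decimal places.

0.6000

The likelihood of the observed sequence under each hypothesis: P(data | jar A) = (5/6)(4/5) = 2/3; P(data | jar B) = (8/9)(7/8) = 7/9; P(data | jar C) = (2/5)(1/4) = 1/10; P(data | jar D) = (2/5)(1/4) = 1/10.
The prior-weighted likelihoods are 1/7 · 2/3 = 2/21, 1/7 · 7/9 = 1/9, 2/7 · 1/10 = 1/35, 3/7 · 1/10 = 3/70; these sum to 5/18.
The posterior is then P(jar A | data) = 12/35, P(jar B | data) = 2/5, P(jar C | data) = 18/175, P(jar D | data) = 27/175.
The predictive probability is P(white next | data) = (3/4)(12/35) + (6/7)(2/5) + (0)(18/175) + (0)(27/175) = 3/5.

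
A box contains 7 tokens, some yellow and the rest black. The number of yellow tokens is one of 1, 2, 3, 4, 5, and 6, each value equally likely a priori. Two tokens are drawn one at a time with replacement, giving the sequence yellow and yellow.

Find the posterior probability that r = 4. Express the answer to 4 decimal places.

0.1758

The likelihood of the observed sequence under each hypothesis: P(data | r = 1) = (1/7)(1/7) = 1/49; P(data | r = 2) = (2/7)(2/7) = 4/49; P(data | r = 3) = (3/7)(3/7) = 9/49; P(data | r = 4) = (4/7)(4/7) = 16/49; P(data | r = 5) = (5/7)(5/7) = 25/49; P(data | r = 6) = (6/7)(6/7) = 36/49.
Weighting by the prior gives 1/6 · 1/49 = 1/294, 1/6 · 4/49 = 2/147, 1/6 · 9/49 = 3/98, 1/6 · 16/49 = 8/147, 1/6 · 25/49 = 25/294, 1/6 · 36/49 = 6/49; with total 13/42.
By Bayes' rule, P(r = 4 | data) = (8/147) / (13/42) = 16/91.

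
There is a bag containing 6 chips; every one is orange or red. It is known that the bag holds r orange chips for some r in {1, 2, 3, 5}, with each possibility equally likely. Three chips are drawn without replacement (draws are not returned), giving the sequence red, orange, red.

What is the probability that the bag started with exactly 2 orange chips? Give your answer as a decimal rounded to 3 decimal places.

0.387

For each hypothesis, P(data | H) works out to: P(data | r = 1) = (5/6)(1/5)(4/4) = 1/6; P(data | r = 2) = (4/6)(2/5)(3/4) = 1/5; P(data | r = 3) = (3/6)(3/5)(2/4) = 3/20; P(data | r = 5) = (1/6)(5/5)(0/4) = 0.
Weighting by the prior gives 1/4 · 1/6 = 1/24, 1/4 · 1/5 = 1/20, 1/4 · 3/20 = 3/80, 1/4 · 0 = 0; summing to 31/240.
Therefore the posterior P(r = 2 | data) = (1/20) / (31/240) = 12/31.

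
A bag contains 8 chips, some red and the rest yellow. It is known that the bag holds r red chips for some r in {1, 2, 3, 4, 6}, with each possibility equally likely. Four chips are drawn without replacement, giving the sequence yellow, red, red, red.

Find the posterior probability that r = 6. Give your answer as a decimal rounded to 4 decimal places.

The likelihood of the observed sequence under each hypothesis: P(data | r = 1) = (7/8)(1/7)(0/6) = 0; P(data | r = 2) = (6/8)(2/7)(1/6)(0/5) = 0; P(data | r = 3) = (5/8)(3/7)(2/6)(1/5) = 0.017857; P(data | r = 4) = (4/8)(4/7)(3/6)(2/5) = 0.057143; P(data | r = 6) = (2/8)(6/7)(5/6)(4/5) = 0.14286.
Weighting by the prior gives 1/5 · 0 = 0, 1/5 · 0 = 0, 1/5 · 0.017857 = 0.0035714, 1/5 · 0.057143 = 0.011429, 1/5 · 0.14286 = 0.028571; these sum to 0.043571.
So P(r = 6 | data) = (0.028571) / (0.043571) = 0.65574.

0.6557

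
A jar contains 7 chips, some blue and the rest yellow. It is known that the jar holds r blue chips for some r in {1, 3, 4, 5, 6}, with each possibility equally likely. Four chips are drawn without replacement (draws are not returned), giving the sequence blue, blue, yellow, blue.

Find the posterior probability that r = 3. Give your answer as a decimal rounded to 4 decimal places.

0.0714

For each hypothesis, P(data | H) works out to: P(data | r = 1) = (1/7)(0/6) = 0; P(data | r = 3) = (3/7)(2/6)(4/5)(1/4) = 1/35; P(data | r = 4) = (4/7)(3/6)(3/5)(2/4) = 3/35; P(data | r = 5) = (5/7)(4/6)(2/5)(3/4) = 1/7; P(data | r = 6) = (6/7)(5/6)(1/5)(4/4) = 1/7.
The prior-weighted likelihoods are 1/5 · 0 = 0, 1/5 · 1/35 = 1/175, 1/5 · 3/35 = 3/175, 1/5 · 1/7 = 1/35, 1/5 · 1/7 = 1/35; these sum to 2/25.
Hence P(r = 3 | data) = (1/175) / (2/25) = 1/14.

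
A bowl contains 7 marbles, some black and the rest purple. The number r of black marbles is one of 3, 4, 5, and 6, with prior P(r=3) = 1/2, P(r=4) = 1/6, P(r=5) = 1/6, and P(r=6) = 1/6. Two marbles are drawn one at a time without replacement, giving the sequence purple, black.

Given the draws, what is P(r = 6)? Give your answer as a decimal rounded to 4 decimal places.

0.0938

The likelihood of the observed sequence under each hypothesis: P(data | r = 3) = (4/7)(3/6) = 2/7; P(data | r = 4) = (3/7)(4/6) = 2/7; P(data | r = 5) = (2/7)(5/6) = 5/21; P(data | r = 6) = (1/7)(6/6) = 1/7.
Weighting by the prior gives 1/2 · 2/7 = 1/7, 1/6 · 2/7 = 1/21, 1/6 · 5/21 = 5/126, 1/6 · 1/7 = 1/42; with total 16/63.
Therefore the posterior P(r = 6 | data) = (1/42) / (16/63) = 3/32.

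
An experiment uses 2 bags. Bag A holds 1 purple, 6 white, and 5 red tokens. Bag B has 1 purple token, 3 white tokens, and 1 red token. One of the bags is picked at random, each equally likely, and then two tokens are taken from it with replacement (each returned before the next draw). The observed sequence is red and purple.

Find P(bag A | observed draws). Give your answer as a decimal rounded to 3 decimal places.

0.465

The likelihood of the observed sequence under each hypothesis: P(data | bag A) = (5/12)(1/12) = 0.034722; P(data | bag B) = (1/5)(1/5) = 0.04.
Weighting by the prior gives 1/2 · 0.034722 = 0.017361, 1/2 · 0.04 = 0.02; summing to 0.037361.
So P(bag A | data) = (0.017361) / (0.037361) = 0.46468.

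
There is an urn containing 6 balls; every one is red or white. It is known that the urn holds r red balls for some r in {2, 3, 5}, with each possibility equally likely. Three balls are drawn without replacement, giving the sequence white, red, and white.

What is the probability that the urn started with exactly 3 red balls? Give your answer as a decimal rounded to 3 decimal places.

0.429

For each hypothesis, P(data | H) works out to: P(data | r = 2) = (4/6)(2/5)(3/4) = 1/5; P(data | r = 3) = (3/6)(3/5)(2/4) = 3/20; P(data | r = 5) = (1/6)(5/5)(0/4) = 0.
The prior-weighted likelihoods are 1/3 · 1/5 = 1/15, 1/3 · 3/20 = 1/20, 1/3 · 0 = 0; with total 7/60.
Therefore the posterior P(r = 3 | data) = (1/20) / (7/60) = 3/7.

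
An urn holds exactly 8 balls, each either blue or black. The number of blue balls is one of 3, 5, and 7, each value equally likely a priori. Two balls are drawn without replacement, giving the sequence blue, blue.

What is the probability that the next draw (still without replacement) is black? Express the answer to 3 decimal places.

For each hypothesis, P(data | H) works out to: P(data | r = 3) = (3/8)(2/7) = 3/28; P(data | r = 5) = (5/8)(4/7) = 5/14; P(data | r = 7) = (7/8)(6/7) = 3/4.
Multiplying each by its prior: 1/3 · 3/28 = 1/28, 1/3 · 5/14 = 5/42, 1/3 · 3/4 = 1/4; summing to 17/42.
Dividing through by the total gives posterior P(r = 3 | data) = 3/34, P(r = 5 | data) = 5/17, P(r = 7 | data) = 21/34.
So P(black next | data) = Σ P(black next | H) P(H | data) = (5/6)(3/34) + (1/2)(5/17) + (1/6)(21/34) = 11/34.

0.324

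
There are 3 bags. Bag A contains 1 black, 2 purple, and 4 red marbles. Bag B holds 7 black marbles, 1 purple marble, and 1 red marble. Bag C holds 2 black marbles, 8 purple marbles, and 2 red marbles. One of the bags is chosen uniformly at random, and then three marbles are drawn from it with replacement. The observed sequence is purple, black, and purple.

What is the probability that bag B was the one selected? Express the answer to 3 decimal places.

0.101

The likelihood of the observed sequence under each hypothesis: P(data | bag A) = (2/7)(1/7)(2/7) = 0.011662; P(data | bag B) = (1/9)(7/9)(1/9) = 0.0096022; P(data | bag C) = (8/12)(2/12)(8/12) = 0.074074.
Multiplying each by its prior: 1/3 · 0.011662 = 0.0038873, 1/3 · 0.0096022 = 0.0032007, 1/3 · 0.074074 = 0.024691; with total 0.031779.
By Bayes' rule, P(bag B | data) = (0.0032007) / (0.031779) = 0.10072.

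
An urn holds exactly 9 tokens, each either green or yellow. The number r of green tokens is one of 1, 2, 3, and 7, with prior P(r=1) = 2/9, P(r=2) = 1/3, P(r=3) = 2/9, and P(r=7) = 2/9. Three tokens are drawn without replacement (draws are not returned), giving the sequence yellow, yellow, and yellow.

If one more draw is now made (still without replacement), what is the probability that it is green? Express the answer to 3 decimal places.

0.287

Compute the likelihood of the observed sequence for each case: P(data | r = 1) = (8/9)(7/8)(6/7) = 2/3; P(data | r = 2) = (7/9)(6/8)(5/7) = 5/12; P(data | r = 3) = (6/9)(5/8)(4/7) = 5/21; P(data | r = 7) = (2/9)(1/8)(0/7) = 0.
Multiplying each by its prior: 2/9 · 2/3 = 4/27, 1/3 · 5/12 = 5/36, 2/9 · 5/21 = 10/189, 2/9 · 0 = 0; with total 257/756.
Normalising, the posterior is P(r = 1 | data) = 112/257, P(r = 2 | data) = 105/257, P(r = 3 | data) = 40/257, P(r = 7 | data) = 0.
So P(green next | data) = Σ P(green next | H) P(H | data) = (1/6)(112/257) + (1/3)(105/257) + (1/2)(40/257) = 221/771.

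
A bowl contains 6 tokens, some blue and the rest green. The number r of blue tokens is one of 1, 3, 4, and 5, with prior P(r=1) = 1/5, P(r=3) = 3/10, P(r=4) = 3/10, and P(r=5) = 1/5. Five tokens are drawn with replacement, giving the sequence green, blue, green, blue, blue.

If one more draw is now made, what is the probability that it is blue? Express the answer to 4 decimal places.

For each hypothesis, P(data | H) works out to: P(data | r = 1) = (5/6)(1/6)(5/6)(1/6)(1/6) = 0.003215; P(data | r = 3) = (3/6)(3/6)(3/6)(3/6)(3/6) = 0.03125; P(data | r = 4) = (2/6)(4/6)(2/6)(4/6)(4/6) = 0.032922; P(data | r = 5) = (1/6)(5/6)(1/6)(5/6)(5/6) = 0.016075.
The prior-weighted likelihoods are 1/5 · 0.003215 = 0.000643, 3/10 · 0.03125 = 0.009375, 3/10 · 0.032922 = 0.0098765, 1/5 · 0.016075 = 0.003215; these sum to 0.02311.
Normalising, the posterior is P(r = 1 | data) = 0.027824, P(r = 3 | data) = 0.40568, P(r = 4 | data) = 0.42738, P(r = 5 | data) = 0.13912.
Averaging over the posterior, P(blue next | data) = (1/6)(0.027824) + (1/2)(0.40568) + (2/3)(0.42738) + (5/6)(0.13912) = 0.60833.

0.6083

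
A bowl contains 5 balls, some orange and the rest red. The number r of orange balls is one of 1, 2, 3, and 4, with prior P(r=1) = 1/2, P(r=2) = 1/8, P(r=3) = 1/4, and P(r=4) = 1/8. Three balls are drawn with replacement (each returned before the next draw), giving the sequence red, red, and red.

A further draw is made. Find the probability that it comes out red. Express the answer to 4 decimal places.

0.7587

For each hypothesis, P(data | H) works out to: P(data | r = 1) = (4/5)(4/5)(4/5) = 64/125; P(data | r = 2) = (3/5)(3/5)(3/5) = 27/125; P(data | r = 3) = (2/5)(2/5)(2/5) = 8/125; P(data | r = 4) = (1/5)(1/5)(1/5) = 1/125.
Weighting by the prior gives 1/2 · 64/125 = 32/125, 1/8 · 27/125 = 27/1000, 1/4 · 8/125 = 2/125, 1/8 · 1/125 = 1/1000; these sum to 3/10.
Normalising, the posterior is P(r = 1 | data) = 64/75, P(r = 2 | data) = 9/100, P(r = 3 | data) = 4/75, P(r = 4 | data) = 1/300.
Averaging over the posterior, P(red next | data) = (4/5)(64/75) + (3/5)(9/100) + (2/5)(4/75) + (1/5)(1/300) = 569/750.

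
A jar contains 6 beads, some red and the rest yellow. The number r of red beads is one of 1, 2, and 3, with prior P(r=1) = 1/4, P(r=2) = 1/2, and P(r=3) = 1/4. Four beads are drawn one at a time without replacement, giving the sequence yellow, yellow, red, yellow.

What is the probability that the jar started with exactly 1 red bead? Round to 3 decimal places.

The likelihood of the observed sequence under each hypothesis: P(data | r = 1) = (5/6)(4/5)(1/4)(3/3) = 1/6; P(data | r = 2) = (4/6)(3/5)(2/4)(2/3) = 2/15; P(data | r = 3) = (3/6)(2/5)(3/4)(1/3) = 1/20.
Weighting by the prior gives 1/4 · 1/6 = 1/24, 1/2 · 2/15 = 1/15, 1/4 · 1/20 = 1/80; summing to 29/240.
Hence P(r = 1 | data) = (1/24) / (29/240) = 10/29.

0.345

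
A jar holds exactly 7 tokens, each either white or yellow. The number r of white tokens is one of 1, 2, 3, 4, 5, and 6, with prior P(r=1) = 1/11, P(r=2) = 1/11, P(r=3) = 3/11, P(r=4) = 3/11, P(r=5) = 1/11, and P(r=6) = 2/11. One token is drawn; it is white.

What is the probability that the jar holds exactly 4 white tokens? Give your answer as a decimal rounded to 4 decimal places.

For each hypothesis, P(data | H) works out to: P(data | r = 1) = (1/7) = 1/7; P(data | r = 2) = (2/7) = 2/7; P(data | r = 3) = (3/7) = 3/7; P(data | r = 4) = (4/7) = 4/7; P(data | r = 5) = (5/7) = 5/7; P(data | r = 6) = (6/7) = 6/7.
Multiplying each by its prior: 1/11 · 1/7 = 1/77, 1/11 · 2/7 = 2/77, 3/11 · 3/7 = 9/77, 3/11 · 4/7 = 12/77, 1/11 · 5/7 = 5/77, 2/11 · 6/7 = 12/77; these sum to 41/77.
By Bayes' rule, P(r = 4 | data) = (12/77) / (41/77) = 12/41.

0.2927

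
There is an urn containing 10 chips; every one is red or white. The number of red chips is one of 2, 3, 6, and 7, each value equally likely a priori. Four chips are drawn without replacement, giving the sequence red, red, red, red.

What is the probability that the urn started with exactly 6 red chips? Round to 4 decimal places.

Under each hypothesis, the probability of the observed sequence is: P(data | r = 2) = (2/10)(1/9)(0/8) = 0; P(data | r = 3) = (3/10)(2/9)(1/8)(0/7) = 0; P(data | r = 6) = (6/10)(5/9)(4/8)(3/7) = 1/14; P(data | r = 7) = (7/10)(6/9)(5/8)(4/7) = 1/6.
The prior-weighted likelihoods are 1/4 · 0 = 0, 1/4 · 0 = 0, 1/4 · 1/14 = 1/56, 1/4 · 1/6 = 1/24; these sum to 5/84.
By Bayes' rule, P(r = 6 | data) = (1/56) / (5/84) = 3/10.

0.3000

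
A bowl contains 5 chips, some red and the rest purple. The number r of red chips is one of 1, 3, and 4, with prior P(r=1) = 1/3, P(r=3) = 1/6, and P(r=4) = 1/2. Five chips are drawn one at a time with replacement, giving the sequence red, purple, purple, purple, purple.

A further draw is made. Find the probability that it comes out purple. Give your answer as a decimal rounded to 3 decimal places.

0.754

The likelihood of the observed sequence under each hypothesis: P(data | r = 1) = (1/5)(4/5)(4/5)(4/5)(4/5) = 0.08192; P(data | r = 3) = (3/5)(2/5)(2/5)(2/5)(2/5) = 0.01536; P(data | r = 4) = (4/5)(1/5)(1/5)(1/5)(1/5) = 0.00128.
Weighting by the prior gives 1/3 · 0.08192 = 0.027307, 1/6 · 0.01536 = 0.00256, 1/2 · 0.00128 = 0.00064; these sum to 0.030507.
Normalising, the posterior is P(r = 1 | data) = 0.8951, P(r = 3 | data) = 0.083916, P(r = 4 | data) = 0.020979.
The predictive probability is P(purple next | data) = (4/5)(0.8951) + (2/5)(0.083916) + (1/5)(0.020979) = 0.75385.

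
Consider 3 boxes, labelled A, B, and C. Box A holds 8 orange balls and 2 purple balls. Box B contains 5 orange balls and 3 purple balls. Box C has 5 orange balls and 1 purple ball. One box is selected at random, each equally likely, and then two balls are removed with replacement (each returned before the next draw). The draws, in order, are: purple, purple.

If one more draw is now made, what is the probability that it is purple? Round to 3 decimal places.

0.314

Under each hypothesis, the probability of the observed sequence is: P(data | box A) = (2/10)(2/10) = 0.04; P(data | box B) = (3/8)(3/8) = 0.14062; P(data | box C) = (1/6)(1/6) = 0.027778.
Multiplying each by its prior: 1/3 · 0.04 = 0.013333, 1/3 · 0.14062 = 0.046875, 1/3 · 0.027778 = 0.0092593; these sum to 0.069468.
The posterior is then P(box A | data) = 0.19194, P(box B | data) = 0.67478, P(box C | data) = 0.13329.
Averaging over the posterior, P(purple next | data) = (1/5)(0.19194) + (3/8)(0.67478) + (1/6)(0.13329) = 0.31364.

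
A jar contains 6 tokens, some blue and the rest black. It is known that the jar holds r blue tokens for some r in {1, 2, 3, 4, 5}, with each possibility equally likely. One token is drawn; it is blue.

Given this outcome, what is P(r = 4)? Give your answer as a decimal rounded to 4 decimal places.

0.2667

The likelihood of this draw under each hypothesis: P(data | r = 1) = (1/6) = 1/6; P(data | r = 2) = (2/6) = 1/3; P(data | r = 3) = (3/6) = 1/2; P(data | r = 4) = (4/6) = 2/3; P(data | r = 5) = (5/6) = 5/6.
The prior-weighted likelihoods are 1/5 · 1/6 = 1/30, 1/5 · 1/3 = 1/15, 1/5 · 1/2 = 1/10, 1/5 · 2/3 = 2/15, 1/5 · 5/6 = 1/6; summing to 1/2.
By Bayes' rule, P(r = 4 | data) = (2/15) / (1/2) = 4/15.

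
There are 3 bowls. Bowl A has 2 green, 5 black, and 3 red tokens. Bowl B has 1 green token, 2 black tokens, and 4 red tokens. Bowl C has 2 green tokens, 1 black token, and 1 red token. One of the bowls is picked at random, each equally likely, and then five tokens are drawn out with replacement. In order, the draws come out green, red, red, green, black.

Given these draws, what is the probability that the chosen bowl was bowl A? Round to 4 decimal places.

For each hypothesis, P(data | H) works out to: P(data | bowl A) = (2/10)(3/10)(3/10)(2/10)(5/10) = 0.0018; P(data | bowl B) = (1/7)(4/7)(4/7)(1/7)(2/7) = 0.001904; P(data | bowl C) = (2/4)(1/4)(1/4)(2/4)(1/4) = 0.0039062.
Weighting by the prior gives 1/3 · 0.0018 = 0.0006, 1/3 · 0.001904 = 0.00063466, 1/3 · 0.0039062 = 0.0013021; with total 0.0025367.
So P(bowl A | data) = (0.0006) / (0.0025367) = 0.23652.

0.2365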